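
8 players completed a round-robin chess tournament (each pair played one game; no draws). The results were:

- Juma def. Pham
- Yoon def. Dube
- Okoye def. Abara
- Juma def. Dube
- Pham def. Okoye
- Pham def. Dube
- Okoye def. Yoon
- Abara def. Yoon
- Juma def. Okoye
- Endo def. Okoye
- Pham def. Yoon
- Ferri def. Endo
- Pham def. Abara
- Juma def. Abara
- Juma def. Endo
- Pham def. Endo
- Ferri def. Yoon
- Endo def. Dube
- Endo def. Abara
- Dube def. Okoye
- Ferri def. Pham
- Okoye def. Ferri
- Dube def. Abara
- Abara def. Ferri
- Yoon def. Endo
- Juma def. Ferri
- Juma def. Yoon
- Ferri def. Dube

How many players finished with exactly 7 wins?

Win totals: Ferri 4, Abara 2, Yoon 2, Pham 5, Endo 3, Dube 2, Juma 7, Okoye 3.
Exactly 7: Juma — 1 player.

1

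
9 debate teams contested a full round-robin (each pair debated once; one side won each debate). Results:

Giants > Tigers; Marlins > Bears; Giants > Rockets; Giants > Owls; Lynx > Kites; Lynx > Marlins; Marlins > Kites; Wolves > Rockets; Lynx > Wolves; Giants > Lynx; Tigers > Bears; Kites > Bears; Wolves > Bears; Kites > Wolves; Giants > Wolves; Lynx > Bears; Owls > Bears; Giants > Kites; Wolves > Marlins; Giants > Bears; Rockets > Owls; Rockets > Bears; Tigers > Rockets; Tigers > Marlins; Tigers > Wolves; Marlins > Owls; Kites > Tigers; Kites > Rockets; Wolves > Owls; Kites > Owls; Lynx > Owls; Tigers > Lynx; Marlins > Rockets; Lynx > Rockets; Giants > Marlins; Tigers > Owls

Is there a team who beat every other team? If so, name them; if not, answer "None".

Giants

Giants has 8 wins out of 8 opponents — a perfect record.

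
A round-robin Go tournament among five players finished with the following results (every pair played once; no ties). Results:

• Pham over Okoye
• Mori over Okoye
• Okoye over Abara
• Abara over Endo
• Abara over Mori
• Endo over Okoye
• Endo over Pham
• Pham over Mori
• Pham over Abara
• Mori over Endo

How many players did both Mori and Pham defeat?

1

Mori beat: Okoye, Endo.
Pham beat: Okoye, Mori, Abara.
Both beat: Okoye — 1.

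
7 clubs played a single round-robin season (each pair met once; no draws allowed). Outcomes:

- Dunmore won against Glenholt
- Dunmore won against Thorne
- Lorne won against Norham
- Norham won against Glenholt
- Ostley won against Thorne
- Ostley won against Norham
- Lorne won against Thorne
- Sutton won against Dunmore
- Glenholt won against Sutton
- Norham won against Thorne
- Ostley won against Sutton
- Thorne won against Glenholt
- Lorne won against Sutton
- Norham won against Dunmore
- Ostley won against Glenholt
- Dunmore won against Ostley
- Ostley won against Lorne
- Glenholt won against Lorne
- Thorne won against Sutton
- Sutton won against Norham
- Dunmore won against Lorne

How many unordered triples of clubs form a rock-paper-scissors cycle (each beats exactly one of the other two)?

10

Win totals: Ostley 5, Thorne 2, Lorne 3, Glenholt 2, Norham 3, Dunmore 4, Sutton 2.
A club with w wins dominates both others in C(w,2) triples; summing gives 10 + 1 + 3 + 1 + 3 + 6 + 1 = 25 transitive triples.
Total triples C(7,3) = 35, so cyclic triples = 35 − 25 = 10.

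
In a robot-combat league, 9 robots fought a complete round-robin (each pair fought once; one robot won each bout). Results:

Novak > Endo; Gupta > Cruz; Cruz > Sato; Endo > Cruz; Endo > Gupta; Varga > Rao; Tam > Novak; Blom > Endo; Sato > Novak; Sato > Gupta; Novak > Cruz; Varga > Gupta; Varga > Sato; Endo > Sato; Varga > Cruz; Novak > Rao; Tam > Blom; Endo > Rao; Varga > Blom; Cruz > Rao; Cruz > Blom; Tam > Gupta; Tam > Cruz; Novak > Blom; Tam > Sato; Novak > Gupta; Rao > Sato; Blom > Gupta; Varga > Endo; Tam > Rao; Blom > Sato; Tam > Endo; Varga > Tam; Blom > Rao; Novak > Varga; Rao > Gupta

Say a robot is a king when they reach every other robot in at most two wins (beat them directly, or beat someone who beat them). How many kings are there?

3

Cruz cannot reach Varga, Tam in two steps.
Varga reaches everyone (king).
Tam reaches everyone (king).
Rao cannot reach Varga, Tam, Blom, Endo in two steps.
Blom cannot reach Varga, Tam in two steps.
Gupta cannot reach Varga, Tam, Novak, Endo in two steps.
Sato cannot reach Tam in two steps.
Novak reaches everyone (king).
Endo cannot reach Varga, Tam in two steps.
Kings: Varga, Tam, Novak — 3.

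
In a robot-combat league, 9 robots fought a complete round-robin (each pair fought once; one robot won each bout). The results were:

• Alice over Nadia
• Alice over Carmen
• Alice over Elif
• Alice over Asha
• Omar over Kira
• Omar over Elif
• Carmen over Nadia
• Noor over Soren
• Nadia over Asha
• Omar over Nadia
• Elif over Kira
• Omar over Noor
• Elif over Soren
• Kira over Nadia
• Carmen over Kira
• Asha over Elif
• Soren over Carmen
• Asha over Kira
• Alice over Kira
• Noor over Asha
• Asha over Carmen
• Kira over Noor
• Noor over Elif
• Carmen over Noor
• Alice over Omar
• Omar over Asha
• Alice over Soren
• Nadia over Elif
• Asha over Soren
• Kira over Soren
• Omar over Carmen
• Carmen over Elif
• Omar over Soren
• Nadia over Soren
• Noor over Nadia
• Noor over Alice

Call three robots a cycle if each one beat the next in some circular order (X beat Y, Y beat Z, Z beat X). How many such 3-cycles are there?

13

Win totals: Elif 2, Soren 1, Carmen 4, Kira 3, Alice 7, Omar 7, Noor 5, Nadia 3, Asha 4.
A robot with w wins dominates both others in C(w,2) triples; summing gives 1 + 0 + 6 + 3 + 21 + 21 + 10 + 3 + 6 = 71 transitive triples.
Total triples C(9,3) = 84, so cyclic triples = 84 − 71 = 13.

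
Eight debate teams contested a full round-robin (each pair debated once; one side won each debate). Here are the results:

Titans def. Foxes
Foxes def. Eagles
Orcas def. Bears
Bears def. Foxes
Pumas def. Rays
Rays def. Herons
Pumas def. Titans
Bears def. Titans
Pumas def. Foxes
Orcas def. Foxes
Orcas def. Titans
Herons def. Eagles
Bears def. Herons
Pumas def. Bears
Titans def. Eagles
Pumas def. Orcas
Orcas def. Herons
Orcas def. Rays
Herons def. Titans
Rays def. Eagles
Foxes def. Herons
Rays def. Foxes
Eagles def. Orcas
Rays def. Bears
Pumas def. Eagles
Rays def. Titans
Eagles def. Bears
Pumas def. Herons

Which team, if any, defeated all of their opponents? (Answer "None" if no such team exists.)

Pumas

Pumas has 7 wins out of 7 opponents — a perfect record.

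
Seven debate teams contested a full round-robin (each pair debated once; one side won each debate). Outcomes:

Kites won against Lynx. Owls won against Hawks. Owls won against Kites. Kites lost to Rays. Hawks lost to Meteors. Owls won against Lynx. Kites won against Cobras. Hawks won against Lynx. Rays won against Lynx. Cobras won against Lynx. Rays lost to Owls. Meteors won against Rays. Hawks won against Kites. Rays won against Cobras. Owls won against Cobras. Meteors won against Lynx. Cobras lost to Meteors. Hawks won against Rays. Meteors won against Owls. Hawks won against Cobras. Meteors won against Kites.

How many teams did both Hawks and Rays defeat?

Hawks beat: Kites, Cobras, Rays, Lynx.
Rays beat: Kites, Cobras, Lynx.
Both beat: Kites, Cobras, Lynx — 3.

3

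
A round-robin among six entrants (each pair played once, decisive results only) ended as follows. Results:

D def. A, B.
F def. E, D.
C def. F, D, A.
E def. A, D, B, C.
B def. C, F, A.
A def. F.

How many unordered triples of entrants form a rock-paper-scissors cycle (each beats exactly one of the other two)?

Of the C(6,3) = 20 triples, the cyclic ones are: {A, D, F}; {A, E, F}; {B, C, D}; {B, D, F}; {B, E, F}; {C, E, F}.
That is 6.

6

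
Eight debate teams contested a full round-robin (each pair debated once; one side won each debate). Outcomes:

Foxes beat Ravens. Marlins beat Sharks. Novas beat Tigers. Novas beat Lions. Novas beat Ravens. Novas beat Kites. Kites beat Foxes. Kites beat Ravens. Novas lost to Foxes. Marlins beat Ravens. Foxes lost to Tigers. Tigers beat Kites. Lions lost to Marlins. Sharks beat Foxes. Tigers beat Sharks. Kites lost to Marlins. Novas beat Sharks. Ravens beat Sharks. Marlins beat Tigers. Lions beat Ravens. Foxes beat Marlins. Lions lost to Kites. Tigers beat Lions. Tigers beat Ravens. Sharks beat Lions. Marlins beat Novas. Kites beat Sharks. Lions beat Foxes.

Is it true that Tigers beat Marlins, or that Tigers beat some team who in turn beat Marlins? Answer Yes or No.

Tigers did not beat Marlins directly.
Tigers beat Lions, Sharks, Foxes, Kites, Ravens. Of those, Foxes beat Marlins.

Yes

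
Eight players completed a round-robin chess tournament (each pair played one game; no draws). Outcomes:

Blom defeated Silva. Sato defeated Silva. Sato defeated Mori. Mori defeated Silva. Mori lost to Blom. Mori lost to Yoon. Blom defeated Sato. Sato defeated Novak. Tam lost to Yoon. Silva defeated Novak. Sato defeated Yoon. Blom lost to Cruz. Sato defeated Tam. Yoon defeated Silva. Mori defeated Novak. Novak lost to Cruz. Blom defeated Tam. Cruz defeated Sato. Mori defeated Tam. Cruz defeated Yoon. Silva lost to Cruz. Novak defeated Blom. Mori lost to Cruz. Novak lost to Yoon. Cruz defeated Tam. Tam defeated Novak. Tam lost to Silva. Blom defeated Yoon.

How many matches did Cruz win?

Cruz's results: beat Silva, Mori, Blom, Novak, Sato, Yoon, Tam; lost to no one.
That is 7 wins.

7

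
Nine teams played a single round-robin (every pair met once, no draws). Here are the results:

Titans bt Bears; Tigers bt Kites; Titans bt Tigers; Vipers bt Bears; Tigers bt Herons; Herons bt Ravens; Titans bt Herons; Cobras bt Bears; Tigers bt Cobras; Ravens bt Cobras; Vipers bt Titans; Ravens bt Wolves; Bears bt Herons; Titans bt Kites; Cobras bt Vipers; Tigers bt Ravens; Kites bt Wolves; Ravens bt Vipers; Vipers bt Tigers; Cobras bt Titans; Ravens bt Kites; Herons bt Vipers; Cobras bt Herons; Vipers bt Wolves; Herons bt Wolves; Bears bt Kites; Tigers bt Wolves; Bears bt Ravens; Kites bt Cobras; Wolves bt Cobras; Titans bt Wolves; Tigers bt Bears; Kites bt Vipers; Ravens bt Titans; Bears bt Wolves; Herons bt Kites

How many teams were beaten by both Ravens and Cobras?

2

Ravens beat: Cobras, Titans, Kites, Wolves, Vipers.
Cobras beat: Herons, Titans, Bears, Vipers.
Both beat: Titans, Vipers — 2.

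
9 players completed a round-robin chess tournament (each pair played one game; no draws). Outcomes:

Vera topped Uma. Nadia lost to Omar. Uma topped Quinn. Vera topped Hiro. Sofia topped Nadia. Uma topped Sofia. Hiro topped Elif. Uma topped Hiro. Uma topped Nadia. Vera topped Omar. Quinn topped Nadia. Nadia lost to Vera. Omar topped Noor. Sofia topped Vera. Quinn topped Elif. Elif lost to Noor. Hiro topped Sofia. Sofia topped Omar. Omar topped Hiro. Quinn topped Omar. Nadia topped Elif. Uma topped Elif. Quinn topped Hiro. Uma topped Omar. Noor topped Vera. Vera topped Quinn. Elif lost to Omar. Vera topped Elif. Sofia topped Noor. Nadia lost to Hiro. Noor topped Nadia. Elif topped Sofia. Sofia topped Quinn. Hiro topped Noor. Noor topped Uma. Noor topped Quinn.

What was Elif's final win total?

1

Elif's results: beat Sofia; lost to Nadia, Quinn, Noor, Vera, Hiro, Omar, Uma.
That is 1 win.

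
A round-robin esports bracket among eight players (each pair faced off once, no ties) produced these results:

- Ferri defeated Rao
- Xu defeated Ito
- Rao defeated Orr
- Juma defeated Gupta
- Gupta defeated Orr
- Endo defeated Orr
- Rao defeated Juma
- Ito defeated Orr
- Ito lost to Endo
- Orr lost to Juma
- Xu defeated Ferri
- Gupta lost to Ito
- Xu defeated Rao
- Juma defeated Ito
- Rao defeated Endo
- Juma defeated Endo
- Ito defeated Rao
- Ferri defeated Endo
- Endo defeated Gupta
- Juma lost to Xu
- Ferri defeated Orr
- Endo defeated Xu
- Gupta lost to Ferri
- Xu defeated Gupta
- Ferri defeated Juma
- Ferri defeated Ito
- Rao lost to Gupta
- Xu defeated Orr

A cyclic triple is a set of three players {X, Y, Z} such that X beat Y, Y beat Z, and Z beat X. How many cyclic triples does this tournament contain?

7

Win totals: Rao 3, Gupta 2, Ferri 6, Ito 3, Orr 0, Endo 4, Juma 4, Xu 6.
A player with w wins dominates both others in C(w,2) triples; summing gives 3 + 1 + 15 + 3 + 0 + 6 + 6 + 15 = 49 transitive triples.
Total triples C(8,3) = 56, so cyclic triples = 56 − 49 = 7.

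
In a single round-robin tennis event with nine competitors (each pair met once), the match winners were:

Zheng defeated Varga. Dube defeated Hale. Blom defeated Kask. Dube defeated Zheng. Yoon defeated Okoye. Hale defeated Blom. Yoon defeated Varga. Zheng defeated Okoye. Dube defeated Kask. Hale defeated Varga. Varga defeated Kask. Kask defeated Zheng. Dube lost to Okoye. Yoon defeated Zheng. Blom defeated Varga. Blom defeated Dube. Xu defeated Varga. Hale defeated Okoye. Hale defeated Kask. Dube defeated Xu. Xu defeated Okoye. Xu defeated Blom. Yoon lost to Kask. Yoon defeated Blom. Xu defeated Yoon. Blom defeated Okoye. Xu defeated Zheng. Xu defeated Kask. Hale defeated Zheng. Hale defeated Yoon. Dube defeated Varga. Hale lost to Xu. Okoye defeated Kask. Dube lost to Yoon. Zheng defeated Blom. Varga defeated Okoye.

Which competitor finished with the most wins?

Win totals: Okoye 2, Kask 2, Dube 5, Yoon 5, Hale 6, Blom 4, Zheng 3, Xu 7, Varga 2.
Xu leads with 7 wins (next highest: 6).

Xu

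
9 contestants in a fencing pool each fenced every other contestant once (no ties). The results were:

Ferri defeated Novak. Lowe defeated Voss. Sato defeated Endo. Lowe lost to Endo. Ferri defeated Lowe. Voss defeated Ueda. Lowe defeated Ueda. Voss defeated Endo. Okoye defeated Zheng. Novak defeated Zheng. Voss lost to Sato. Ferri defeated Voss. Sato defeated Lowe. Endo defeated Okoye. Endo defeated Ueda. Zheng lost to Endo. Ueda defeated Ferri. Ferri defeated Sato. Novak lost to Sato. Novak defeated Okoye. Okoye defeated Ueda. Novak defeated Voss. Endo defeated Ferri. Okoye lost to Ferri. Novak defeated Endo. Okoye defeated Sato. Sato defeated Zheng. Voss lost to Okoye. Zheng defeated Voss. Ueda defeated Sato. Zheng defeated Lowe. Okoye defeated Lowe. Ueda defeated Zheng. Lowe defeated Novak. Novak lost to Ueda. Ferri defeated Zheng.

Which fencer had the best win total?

Ferri

Win totals: Sato 5, Zheng 2, Voss 2, Lowe 3, Ueda 4, Novak 4, Endo 5, Ferri 6, Okoye 5.
Ferri leads with 6 wins (next highest: 5).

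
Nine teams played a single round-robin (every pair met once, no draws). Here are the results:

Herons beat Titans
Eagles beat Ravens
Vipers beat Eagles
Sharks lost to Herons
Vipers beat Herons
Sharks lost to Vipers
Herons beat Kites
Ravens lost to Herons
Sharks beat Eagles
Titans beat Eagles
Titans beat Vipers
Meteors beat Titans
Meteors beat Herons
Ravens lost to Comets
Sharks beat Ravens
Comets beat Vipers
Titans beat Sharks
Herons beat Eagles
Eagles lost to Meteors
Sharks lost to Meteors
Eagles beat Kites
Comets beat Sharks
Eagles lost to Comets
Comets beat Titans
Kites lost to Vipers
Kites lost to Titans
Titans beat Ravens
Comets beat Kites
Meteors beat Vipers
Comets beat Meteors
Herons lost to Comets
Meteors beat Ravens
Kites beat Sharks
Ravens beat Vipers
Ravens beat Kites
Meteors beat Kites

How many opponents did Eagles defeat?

Eagles' results: beat Kites, Ravens; lost to Titans, Comets, Meteors, Sharks, Herons, Vipers.
That is 2 wins.

2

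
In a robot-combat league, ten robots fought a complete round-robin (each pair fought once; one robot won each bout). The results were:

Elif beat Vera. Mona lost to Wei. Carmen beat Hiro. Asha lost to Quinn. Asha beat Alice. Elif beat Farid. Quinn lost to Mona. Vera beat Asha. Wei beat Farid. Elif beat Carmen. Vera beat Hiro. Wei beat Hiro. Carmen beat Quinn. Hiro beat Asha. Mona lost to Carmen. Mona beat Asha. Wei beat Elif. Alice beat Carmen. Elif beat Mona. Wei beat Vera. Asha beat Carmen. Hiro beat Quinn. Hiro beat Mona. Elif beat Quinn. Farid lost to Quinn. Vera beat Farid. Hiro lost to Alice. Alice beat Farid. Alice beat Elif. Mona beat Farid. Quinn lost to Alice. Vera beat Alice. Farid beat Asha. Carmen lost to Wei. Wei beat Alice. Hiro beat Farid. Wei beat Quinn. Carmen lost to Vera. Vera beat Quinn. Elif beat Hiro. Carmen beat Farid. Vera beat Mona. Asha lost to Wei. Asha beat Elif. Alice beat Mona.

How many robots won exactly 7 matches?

Win totals: Carmen 4, Alice 6, Quinn 2, Farid 1, Vera 7, Mona 3, Asha 3, Elif 6, Wei 9, Hiro 4.
Exactly 7: Vera — 1 robot.

1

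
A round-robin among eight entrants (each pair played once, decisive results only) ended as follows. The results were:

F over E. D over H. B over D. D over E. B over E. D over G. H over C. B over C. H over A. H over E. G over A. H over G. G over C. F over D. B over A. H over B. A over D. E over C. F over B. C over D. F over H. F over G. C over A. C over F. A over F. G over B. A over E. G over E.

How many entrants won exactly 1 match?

1

Win totals: A 3, B 4, C 3, D 3, E 1, F 5, G 4, H 5.
Exactly 1: E — 1 entrant.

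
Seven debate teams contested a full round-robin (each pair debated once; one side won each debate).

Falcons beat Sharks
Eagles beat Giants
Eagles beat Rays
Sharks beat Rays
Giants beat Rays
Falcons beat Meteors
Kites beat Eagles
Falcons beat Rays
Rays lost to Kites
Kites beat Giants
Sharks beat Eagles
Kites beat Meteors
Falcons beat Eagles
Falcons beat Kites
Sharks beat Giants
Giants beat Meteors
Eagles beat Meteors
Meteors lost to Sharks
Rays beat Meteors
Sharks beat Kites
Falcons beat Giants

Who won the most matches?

Falcons

Win totals: Kites 4, Sharks 5, Eagles 3, Meteors 0, Rays 1, Giants 2, Falcons 6.
Falcons leads with 6 wins (next highest: 5).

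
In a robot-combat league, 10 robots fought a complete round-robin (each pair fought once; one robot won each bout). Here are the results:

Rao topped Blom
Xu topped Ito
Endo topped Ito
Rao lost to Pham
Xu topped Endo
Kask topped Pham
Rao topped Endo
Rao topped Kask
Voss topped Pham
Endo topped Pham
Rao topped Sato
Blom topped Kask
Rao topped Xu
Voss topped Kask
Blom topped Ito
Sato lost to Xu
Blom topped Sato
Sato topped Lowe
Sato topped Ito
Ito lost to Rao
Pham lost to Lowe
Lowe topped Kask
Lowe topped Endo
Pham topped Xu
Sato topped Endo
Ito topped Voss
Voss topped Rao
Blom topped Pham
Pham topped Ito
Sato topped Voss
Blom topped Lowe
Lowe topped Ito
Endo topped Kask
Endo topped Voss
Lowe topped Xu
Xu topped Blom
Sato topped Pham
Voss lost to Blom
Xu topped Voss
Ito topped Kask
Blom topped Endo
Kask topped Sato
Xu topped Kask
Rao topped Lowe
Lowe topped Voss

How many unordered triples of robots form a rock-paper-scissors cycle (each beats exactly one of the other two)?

Win totals: Xu 6, Lowe 6, Sato 5, Ito 2, Endo 4, Kask 2, Blom 7, Pham 3, Voss 3, Rao 7.
A robot with w wins dominates both others in C(w,2) triples; summing gives 15 + 15 + 10 + 1 + 6 + 1 + 21 + 3 + 3 + 21 = 96 transitive triples.
Total triples C(10,3) = 120, so cyclic triples = 120 − 96 = 24.

24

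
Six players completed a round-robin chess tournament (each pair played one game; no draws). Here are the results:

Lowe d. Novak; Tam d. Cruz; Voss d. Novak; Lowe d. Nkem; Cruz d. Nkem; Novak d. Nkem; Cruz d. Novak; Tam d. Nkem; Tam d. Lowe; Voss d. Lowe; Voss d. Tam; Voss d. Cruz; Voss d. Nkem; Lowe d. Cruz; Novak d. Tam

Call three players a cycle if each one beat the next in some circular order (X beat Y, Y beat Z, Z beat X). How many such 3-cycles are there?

Win totals: Nkem 0, Tam 3, Cruz 2, Voss 5, Lowe 3, Novak 2.
A player with w wins dominates both others in C(w,2) triples; summing gives 0 + 3 + 1 + 10 + 3 + 1 = 18 transitive triples.
Total triples C(6,3) = 20, so cyclic triples = 20 − 18 = 2.

2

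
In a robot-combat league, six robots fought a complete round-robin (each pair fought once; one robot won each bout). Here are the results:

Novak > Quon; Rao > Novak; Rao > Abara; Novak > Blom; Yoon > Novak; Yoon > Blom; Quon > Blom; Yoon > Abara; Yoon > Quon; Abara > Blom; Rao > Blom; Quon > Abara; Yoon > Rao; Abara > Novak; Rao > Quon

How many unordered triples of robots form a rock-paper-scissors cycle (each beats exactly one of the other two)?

Win totals: Quon 2, Yoon 5, Abara 2, Rao 4, Blom 0, Novak 2.
A robot with w wins dominates both others in C(w,2) triples; summing gives 1 + 10 + 1 + 6 + 0 + 1 = 19 transitive triples.
Total triples C(6,3) = 20, so cyclic triples = 20 − 19 = 1.

1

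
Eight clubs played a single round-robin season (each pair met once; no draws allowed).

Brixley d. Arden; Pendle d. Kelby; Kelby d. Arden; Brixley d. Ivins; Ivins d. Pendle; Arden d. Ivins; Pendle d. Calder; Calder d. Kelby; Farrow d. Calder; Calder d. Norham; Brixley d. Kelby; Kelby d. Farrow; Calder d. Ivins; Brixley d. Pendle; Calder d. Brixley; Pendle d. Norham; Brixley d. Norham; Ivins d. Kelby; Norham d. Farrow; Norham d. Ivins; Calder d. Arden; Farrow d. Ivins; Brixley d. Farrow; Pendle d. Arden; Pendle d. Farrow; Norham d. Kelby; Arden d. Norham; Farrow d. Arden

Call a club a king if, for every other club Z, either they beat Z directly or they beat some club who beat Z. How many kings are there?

4

Calder reaches everyone (king).
Norham cannot reach Brixley in two steps.
Farrow reaches everyone (king).
Brixley reaches everyone (king).
Ivins cannot reach Brixley in two steps.
Pendle reaches everyone (king).
Arden cannot reach Calder, Brixley in two steps.
Kelby cannot reach Brixley, Pendle in two steps.
Kings: Calder, Farrow, Brixley, Pendle — 4.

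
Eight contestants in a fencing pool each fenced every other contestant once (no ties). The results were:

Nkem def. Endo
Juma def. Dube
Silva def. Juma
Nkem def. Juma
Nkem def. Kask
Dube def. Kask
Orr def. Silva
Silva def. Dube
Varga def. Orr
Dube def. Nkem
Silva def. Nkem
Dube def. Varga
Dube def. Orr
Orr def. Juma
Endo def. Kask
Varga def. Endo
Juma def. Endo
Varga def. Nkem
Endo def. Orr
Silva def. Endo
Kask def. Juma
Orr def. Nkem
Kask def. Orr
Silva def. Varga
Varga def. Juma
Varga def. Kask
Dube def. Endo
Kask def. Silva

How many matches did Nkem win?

3

Nkem's results: beat Endo, Kask, Juma; lost to Varga, Silva, Dube, Orr.
That is 3 wins.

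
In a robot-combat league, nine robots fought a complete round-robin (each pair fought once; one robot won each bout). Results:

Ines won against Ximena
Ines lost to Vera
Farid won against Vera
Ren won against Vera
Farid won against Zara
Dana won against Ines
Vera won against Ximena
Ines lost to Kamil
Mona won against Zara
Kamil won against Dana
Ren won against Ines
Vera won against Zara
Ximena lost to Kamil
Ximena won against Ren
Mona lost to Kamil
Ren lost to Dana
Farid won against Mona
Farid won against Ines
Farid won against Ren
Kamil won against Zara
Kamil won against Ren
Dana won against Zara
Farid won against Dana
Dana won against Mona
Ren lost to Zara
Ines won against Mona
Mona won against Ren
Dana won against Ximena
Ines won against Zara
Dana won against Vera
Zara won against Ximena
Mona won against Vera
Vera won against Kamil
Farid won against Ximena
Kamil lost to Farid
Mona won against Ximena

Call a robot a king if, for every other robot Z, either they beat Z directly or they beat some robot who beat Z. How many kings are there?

Dana cannot reach Farid in two steps.
Vera cannot reach Farid in two steps.
Farid reaches everyone (king).
Mona cannot reach Dana, Farid in two steps.
Ximena cannot reach Dana, Farid, Mona, Kamil, Zara in two steps.
Kamil cannot reach Farid in two steps.
Zara cannot reach Dana, Farid, Mona, Kamil in two steps.
Ines cannot reach Dana, Farid, Kamil in two steps.
Ren cannot reach Dana, Farid in two steps.
Kings: Farid — 1.

1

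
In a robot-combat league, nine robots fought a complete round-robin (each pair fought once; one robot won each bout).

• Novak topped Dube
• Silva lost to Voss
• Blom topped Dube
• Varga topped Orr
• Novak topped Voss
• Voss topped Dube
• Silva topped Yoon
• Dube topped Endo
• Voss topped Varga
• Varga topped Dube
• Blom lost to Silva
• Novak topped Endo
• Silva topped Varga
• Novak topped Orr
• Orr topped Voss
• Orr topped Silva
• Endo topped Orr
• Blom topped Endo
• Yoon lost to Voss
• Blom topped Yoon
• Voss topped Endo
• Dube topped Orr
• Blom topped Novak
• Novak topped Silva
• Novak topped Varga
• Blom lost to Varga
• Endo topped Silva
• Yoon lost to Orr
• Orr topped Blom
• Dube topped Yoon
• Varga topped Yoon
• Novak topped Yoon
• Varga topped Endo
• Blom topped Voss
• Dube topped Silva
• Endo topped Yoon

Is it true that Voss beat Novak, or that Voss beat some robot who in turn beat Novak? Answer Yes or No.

Voss did not beat Novak directly.
Voss beat Endo, Silva, Dube, Varga, Yoon, but each of them lost to Novak. No two-step path.

No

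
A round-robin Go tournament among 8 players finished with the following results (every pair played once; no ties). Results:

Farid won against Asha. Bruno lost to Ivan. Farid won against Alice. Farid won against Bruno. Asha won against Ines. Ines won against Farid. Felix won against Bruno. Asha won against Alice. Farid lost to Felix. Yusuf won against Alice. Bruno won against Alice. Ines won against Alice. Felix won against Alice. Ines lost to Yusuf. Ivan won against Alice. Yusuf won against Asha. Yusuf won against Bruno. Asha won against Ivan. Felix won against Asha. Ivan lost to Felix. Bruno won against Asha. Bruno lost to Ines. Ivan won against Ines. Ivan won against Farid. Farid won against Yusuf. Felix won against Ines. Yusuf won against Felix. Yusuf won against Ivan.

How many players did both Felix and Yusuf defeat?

Felix beat: Ivan, Farid, Ines, Bruno, Asha, Alice.
Yusuf beat: Felix, Ivan, Ines, Bruno, Asha, Alice.
Both beat: Ivan, Ines, Bruno, Asha, Alice — 5.

5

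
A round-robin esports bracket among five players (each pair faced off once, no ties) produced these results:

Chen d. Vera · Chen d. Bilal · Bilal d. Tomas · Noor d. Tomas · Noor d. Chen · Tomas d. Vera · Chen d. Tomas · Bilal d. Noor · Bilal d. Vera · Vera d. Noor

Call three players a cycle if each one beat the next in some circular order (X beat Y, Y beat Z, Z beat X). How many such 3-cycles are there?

3

Of the C(5,3) = 10 triples, the cyclic ones are: {Chen, Noor, Vera}; {Chen, Noor, Bilal}; {Tomas, Noor, Vera}.
That is 3.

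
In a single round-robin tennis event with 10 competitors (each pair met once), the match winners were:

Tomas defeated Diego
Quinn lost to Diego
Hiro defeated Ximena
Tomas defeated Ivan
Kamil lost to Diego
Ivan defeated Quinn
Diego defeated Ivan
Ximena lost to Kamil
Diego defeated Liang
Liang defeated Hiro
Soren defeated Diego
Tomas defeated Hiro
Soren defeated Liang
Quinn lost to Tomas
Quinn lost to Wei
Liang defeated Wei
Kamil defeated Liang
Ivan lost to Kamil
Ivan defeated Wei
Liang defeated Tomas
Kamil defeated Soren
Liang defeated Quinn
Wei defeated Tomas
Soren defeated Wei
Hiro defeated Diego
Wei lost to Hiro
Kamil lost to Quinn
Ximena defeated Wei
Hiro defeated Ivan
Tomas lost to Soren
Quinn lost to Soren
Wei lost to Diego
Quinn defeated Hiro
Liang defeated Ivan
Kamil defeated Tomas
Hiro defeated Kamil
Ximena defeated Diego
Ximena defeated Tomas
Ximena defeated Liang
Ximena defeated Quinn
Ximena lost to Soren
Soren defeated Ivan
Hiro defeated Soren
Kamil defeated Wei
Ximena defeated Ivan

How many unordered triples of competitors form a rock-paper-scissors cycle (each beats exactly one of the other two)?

Win totals: Tomas 4, Wei 2, Soren 7, Diego 5, Ivan 2, Liang 5, Kamil 6, Hiro 6, Ximena 6, Quinn 2.
A competitor with w wins dominates both others in C(w,2) triples; summing gives 6 + 1 + 21 + 10 + 1 + 10 + 15 + 15 + 15 + 1 = 95 transitive triples.
Total triples C(10,3) = 120, so cyclic triples = 120 − 95 = 25.

25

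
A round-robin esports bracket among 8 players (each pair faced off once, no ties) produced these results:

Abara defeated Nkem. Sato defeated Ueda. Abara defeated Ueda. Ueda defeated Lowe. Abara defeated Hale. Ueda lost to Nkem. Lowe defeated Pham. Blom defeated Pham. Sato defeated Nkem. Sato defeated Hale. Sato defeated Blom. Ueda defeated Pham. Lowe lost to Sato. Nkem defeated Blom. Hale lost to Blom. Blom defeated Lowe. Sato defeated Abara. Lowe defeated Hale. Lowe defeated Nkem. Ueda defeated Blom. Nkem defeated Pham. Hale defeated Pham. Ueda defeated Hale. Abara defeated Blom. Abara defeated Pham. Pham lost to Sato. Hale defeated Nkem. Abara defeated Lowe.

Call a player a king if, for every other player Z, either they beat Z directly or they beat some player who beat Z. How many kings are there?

1

Hale cannot reach Sato, Abara, Lowe in two steps.
Ueda cannot reach Sato, Abara in two steps.
Sato reaches everyone (king).
Blom cannot reach Ueda, Sato, Abara in two steps.
Nkem cannot reach Sato, Abara in two steps.
Abara cannot reach Sato in two steps.
Lowe cannot reach Sato, Abara in two steps.
Pham cannot reach Hale, Ueda, Sato, Blom, Nkem, Abara, Lowe in two steps.
Kings: Sato — 1.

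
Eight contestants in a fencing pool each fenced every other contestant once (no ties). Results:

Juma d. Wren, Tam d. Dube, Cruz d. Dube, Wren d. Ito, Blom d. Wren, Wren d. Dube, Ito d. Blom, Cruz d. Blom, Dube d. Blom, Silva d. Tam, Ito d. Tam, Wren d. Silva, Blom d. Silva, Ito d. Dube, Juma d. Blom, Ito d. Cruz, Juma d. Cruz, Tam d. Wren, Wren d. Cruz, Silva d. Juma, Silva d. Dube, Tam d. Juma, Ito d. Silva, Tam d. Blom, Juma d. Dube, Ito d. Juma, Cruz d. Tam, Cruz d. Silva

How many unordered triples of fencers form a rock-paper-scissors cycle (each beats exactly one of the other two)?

Win totals: Juma 4, Tam 4, Blom 2, Cruz 4, Dube 1, Wren 4, Silva 3, Ito 6.
A fencer with w wins dominates both others in C(w,2) triples; summing gives 6 + 6 + 1 + 6 + 0 + 6 + 3 + 15 = 43 transitive triples.
Total triples C(8,3) = 56, so cyclic triples = 56 − 43 = 13.

13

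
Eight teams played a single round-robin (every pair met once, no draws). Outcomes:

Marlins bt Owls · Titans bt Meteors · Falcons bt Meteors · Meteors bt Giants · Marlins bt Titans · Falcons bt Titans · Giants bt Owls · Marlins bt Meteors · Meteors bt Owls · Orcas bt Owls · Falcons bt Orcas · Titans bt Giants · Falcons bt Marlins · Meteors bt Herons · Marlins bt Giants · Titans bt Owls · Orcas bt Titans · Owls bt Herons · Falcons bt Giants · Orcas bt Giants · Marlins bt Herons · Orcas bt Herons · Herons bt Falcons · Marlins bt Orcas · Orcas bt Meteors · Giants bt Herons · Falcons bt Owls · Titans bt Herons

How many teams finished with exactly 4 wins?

Win totals: Marlins 6, Meteors 3, Falcons 6, Herons 1, Titans 4, Giants 2, Orcas 5, Owls 1.
Exactly 4: Titans — 1 team.

1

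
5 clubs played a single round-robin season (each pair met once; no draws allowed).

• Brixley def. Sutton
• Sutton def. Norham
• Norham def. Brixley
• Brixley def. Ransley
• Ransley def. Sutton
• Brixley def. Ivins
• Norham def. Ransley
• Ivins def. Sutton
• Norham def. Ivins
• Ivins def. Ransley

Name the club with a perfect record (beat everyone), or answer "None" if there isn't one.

None

Highest win total is Norham with 3 (out of 4 possible).
Norham lost to Sutton, so no club went undefeated.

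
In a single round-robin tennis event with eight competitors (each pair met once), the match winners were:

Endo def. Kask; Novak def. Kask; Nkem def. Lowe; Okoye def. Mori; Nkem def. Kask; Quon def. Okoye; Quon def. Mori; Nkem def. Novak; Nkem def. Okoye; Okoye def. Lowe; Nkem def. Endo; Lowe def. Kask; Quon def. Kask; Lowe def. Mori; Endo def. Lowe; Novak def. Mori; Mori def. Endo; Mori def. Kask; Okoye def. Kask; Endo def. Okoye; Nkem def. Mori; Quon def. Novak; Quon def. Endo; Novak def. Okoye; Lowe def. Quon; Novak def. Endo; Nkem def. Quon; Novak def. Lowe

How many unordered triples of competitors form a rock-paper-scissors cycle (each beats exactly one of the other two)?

5

Win totals: Endo 3, Mori 2, Novak 5, Kask 0, Nkem 7, Lowe 3, Okoye 3, Quon 5.
A competitor with w wins dominates both others in C(w,2) triples; summing gives 3 + 1 + 10 + 0 + 21 + 3 + 3 + 10 = 51 transitive triples.
Total triples C(8,3) = 56, so cyclic triples = 56 − 51 = 5.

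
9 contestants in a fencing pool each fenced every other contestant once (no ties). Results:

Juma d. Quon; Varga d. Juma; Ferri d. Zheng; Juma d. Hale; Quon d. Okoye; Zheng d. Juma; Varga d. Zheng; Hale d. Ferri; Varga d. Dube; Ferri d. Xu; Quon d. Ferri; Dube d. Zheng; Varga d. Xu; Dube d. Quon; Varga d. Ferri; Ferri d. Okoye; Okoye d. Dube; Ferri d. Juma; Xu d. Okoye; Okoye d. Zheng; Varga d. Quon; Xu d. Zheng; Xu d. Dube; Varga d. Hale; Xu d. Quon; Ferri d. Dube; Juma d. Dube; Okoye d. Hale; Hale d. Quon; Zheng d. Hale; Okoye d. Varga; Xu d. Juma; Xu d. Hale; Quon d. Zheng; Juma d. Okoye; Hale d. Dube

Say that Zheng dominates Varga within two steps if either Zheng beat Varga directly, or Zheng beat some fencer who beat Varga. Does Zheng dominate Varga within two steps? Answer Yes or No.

Zheng did not beat Varga directly.
Zheng beat Hale, Juma, but each of them lost to Varga. No two-step path.

No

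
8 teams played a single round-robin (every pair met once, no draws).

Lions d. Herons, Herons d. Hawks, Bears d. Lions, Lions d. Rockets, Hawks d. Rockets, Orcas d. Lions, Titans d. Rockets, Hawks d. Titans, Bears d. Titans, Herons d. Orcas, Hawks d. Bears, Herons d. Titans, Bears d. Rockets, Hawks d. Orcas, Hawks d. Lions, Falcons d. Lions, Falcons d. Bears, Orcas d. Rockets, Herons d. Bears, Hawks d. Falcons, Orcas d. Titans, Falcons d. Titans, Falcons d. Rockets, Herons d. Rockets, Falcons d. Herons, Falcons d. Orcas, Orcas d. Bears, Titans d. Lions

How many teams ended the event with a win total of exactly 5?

1

Win totals: Bears 3, Titans 2, Lions 2, Rockets 0, Herons 5, Orcas 4, Falcons 6, Hawks 6.
Exactly 5: Herons — 1 team.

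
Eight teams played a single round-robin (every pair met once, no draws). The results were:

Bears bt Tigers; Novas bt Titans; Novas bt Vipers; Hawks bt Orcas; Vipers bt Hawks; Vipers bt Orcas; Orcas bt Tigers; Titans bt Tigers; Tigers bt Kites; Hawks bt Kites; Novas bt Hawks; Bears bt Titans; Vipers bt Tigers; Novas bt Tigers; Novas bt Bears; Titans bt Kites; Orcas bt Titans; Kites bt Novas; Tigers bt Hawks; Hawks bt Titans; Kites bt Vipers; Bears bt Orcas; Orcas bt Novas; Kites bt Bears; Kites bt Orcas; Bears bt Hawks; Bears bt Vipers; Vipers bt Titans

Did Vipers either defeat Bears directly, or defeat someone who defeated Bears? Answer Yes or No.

Vipers did not beat Bears directly.
Vipers beat Titans, Orcas, Tigers, Hawks, but each of them lost to Bears. No two-step path.

No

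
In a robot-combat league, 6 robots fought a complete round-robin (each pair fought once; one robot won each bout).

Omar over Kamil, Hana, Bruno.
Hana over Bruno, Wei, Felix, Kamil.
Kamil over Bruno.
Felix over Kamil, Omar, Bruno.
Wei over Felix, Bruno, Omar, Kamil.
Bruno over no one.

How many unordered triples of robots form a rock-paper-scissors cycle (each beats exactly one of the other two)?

2

Of the C(6,3) = 20 triples, the cyclic ones are: {Wei, Hana, Omar}; {Hana, Felix, Omar}.
That is 2.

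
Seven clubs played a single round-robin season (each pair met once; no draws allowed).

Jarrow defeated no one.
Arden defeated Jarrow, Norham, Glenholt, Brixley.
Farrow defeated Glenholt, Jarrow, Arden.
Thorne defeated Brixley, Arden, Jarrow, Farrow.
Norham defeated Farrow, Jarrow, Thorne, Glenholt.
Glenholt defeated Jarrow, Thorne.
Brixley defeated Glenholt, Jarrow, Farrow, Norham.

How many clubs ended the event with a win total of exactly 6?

Win totals: Jarrow 0, Thorne 4, Arden 4, Norham 4, Farrow 3, Brixley 4, Glenholt 2.
No club has exactly 6 wins.

0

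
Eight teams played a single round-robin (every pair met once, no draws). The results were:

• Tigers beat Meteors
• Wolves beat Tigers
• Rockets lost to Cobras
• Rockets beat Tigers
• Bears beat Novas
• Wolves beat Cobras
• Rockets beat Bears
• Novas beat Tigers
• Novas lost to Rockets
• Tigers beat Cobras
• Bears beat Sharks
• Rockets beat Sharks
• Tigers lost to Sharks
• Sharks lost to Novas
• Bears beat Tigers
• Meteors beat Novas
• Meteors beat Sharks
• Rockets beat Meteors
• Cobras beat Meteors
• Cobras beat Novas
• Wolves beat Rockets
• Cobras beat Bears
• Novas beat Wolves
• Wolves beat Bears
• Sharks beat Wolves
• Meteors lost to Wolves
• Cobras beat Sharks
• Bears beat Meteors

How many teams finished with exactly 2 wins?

Win totals: Cobras 5, Bears 4, Wolves 5, Meteors 2, Tigers 2, Rockets 5, Sharks 2, Novas 3.
Exactly 2: Meteors, Tigers, Sharks — 3 teams.

3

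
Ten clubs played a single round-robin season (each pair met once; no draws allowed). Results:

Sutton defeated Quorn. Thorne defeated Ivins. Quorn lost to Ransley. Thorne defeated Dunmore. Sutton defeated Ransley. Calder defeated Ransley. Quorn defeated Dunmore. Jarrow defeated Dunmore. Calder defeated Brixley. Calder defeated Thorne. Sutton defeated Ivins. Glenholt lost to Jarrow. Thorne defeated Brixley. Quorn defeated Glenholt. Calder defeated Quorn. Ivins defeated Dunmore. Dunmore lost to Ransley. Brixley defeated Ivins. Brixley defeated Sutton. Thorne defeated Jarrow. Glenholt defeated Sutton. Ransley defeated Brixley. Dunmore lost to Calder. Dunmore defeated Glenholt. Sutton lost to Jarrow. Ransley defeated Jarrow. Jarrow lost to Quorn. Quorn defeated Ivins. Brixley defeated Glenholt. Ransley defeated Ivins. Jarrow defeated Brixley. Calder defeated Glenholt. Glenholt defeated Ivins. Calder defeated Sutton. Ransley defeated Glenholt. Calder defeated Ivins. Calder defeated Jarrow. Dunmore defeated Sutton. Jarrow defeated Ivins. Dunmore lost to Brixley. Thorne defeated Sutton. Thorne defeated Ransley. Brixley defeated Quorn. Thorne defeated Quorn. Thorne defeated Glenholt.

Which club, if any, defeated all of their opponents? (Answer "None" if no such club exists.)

Calder

Calder has 9 wins out of 9 opponents — a perfect record.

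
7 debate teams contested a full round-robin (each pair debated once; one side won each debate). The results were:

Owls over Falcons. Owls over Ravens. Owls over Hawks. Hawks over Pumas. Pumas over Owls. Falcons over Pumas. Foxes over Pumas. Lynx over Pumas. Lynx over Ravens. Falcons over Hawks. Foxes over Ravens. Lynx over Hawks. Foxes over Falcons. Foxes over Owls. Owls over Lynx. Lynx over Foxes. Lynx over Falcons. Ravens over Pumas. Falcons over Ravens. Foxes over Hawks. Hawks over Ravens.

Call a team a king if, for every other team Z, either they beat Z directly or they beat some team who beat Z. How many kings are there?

Lynx reaches everyone (king).
Pumas cannot reach Foxes in two steps.
Ravens cannot reach Lynx, Falcons, Foxes, Hawks in two steps.
Falcons cannot reach Lynx, Foxes in two steps.
Owls reaches everyone (king).
Foxes reaches everyone (king).
Hawks cannot reach Lynx, Falcons, Foxes in two steps.
Kings: Lynx, Owls, Foxes — 3.

3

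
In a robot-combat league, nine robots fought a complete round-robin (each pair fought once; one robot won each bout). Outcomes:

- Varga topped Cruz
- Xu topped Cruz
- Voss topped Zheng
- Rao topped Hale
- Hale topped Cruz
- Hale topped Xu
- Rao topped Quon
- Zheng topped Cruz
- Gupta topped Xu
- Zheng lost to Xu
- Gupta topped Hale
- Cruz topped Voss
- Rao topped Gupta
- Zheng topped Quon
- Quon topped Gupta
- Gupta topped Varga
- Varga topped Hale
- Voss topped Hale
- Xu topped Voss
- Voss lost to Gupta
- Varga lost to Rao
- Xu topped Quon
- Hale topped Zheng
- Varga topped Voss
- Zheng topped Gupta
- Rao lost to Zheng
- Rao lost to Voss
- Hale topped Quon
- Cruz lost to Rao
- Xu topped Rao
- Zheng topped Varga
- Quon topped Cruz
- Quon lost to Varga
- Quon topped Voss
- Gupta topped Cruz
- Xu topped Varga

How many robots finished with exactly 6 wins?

1

Win totals: Zheng 5, Xu 6, Quon 3, Varga 4, Cruz 1, Hale 4, Gupta 5, Voss 3, Rao 5.
Exactly 6: Xu — 1 robot.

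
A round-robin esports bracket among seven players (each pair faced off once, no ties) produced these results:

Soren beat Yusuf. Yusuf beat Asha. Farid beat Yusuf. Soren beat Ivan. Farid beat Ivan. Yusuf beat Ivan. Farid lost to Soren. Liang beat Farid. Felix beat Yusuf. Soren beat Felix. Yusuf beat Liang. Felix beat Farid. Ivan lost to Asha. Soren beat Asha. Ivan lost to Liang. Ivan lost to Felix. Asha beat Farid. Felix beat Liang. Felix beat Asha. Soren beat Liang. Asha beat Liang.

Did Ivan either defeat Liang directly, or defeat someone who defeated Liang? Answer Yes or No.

No

Ivan did not beat Liang directly.
Ivan beat no one, so there is no intermediate player.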